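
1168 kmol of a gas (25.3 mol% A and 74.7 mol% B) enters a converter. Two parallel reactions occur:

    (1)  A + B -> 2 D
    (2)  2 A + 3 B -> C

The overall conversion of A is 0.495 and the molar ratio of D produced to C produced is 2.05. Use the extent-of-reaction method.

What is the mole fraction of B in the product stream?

0.696

Conversion of A: A consumed = 0.495 × 295.5 = 146.3 kmol = 1ξ₁ + 2ξ₂.
Selectivity: 2ξ₁ / (1ξ₂) = 2.05 → ξ₁ = 1.025 ξ₂.
Substitute: (1·1.025 + 2) ξ₂ = 146.3 → ξ₂ = 48.36 kmol, ξ₁ = 49.56 kmol.
Outlet amounts (n = n₀ + Σ ν·ξ):
  A: 295.5 − 1(49.56) − 2(48.36) = 149.2
  B: 872.5 − 1(49.56) − 3(48.36) = 677.9
  D: 0 + 2(49.56) = 99.13
  C: 0 + 1(48.36) = 48.36
Total out = 974.6 kmol; y_B = 677.9 / 974.6 = 0.6955.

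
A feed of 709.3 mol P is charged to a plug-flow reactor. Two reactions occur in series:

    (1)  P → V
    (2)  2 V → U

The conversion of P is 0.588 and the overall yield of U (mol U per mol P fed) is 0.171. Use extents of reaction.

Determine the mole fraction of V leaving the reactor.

0.297

Conversion of P: P consumed = 1ξ₁ = 0.588 × 709.3 → ξ₁ = 417.1 mol.
Yield of U: 1ξ₂ / 709.3 = 0.171 → ξ₂ = 121.3 mol.
Outlet amounts (n = n₀ + Σ ν·ξ):
  P: 709.3 − 1(417.1) = 292.2
  V: 0 + 1(417.1) − 2(121.3) = 174.5
  U: 0 + 1(121.3) = 121.3
Total out = 588 mol; y_V = 174.5 / 588 = 0.2967.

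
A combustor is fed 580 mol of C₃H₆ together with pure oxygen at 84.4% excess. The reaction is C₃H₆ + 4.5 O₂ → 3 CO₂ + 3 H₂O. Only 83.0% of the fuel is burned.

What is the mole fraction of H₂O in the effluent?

Stoichiometric O₂ = 4.5 × 580 = 2610 mol; O₂ fed = 2610 × 1.844 = 4813 mol.
Fuel reacted = 0.83 × 580 → ξ = 481.4 mol.
Outlet (n = n₀ + ν ξ):
  C₃H₆: 580 − 1(481.4) = 98.6
  O₂: 4813 − 4.5(481.4) = 2647
  CO₂: 0 + 3(481.4) = 1444
  H₂O: 0 + 3(481.4) = 1444
Total out = 5634 mol; y_H₂O = 1444 / 5634 = 0.2564.

0.256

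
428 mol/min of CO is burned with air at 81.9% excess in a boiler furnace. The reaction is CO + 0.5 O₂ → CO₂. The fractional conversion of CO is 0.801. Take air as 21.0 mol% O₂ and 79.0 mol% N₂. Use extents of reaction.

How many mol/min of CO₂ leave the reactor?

Stoichiometric O₂ = 0.5 × 428 = 214 mol/min; O₂ fed = 214 × 1.819 = 389.3 mol/min.
N₂ fed = 389.3 × 79/21 = 1464 mol/min.
Fuel reacted = 0.801 × 428 → ξ = 342.8 mol/min.
Outlet (n = n₀ + ν ξ):
  CO: 428 − 1(342.8) = 85.17
  O₂: 389.3 − 0.5(342.8) = 217.9
  N₂: 1464 (inert)
  CO₂: 0 + 1(342.8) = 342.8

343 mol/min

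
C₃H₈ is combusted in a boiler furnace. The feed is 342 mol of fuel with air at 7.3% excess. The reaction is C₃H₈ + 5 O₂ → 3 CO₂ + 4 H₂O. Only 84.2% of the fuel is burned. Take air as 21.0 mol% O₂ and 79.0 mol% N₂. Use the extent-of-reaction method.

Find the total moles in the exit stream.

9370 mol

Stoichiometric O₂ = 5 × 342 = 1710 mol; O₂ fed = 1710 × 1.073 = 1835 mol.
N₂ fed = 1835 × 79/21 = 6902 mol.
Fuel reacted = 0.842 × 342 → ξ = 288 mol.
Outlet (n = n₀ + ν ξ):
  C₃H₈: 342 − 1(288) = 54.04
  O₂: 1835 − 5(288) = 395
  N₂: 6902 (inert)
  CO₂: 0 + 3(288) = 863.9
  H₂O: 0 + 4(288) = 1152
Total out = 54.04 + 395 + 6902 + 863.9 + 1152 = 9367 mol.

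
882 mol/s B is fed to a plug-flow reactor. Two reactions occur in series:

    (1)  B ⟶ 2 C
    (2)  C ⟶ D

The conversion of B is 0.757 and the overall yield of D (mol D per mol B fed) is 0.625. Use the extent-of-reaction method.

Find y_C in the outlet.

Conversion of B: B consumed = 1ξ₁ = 0.757 × 882 → ξ₁ = 667.7 mol/s.
Yield of D: 1ξ₂ / 882 = 0.625 → ξ₂ = 551.2 mol/s.
Outlet amounts (n = n₀ + Σ ν·ξ):
  B: 882 − 1(667.7) = 214.3
  C: 0 + 2(667.7) − 1(551.2) = 784.1
  D: 0 + 1(551.2) = 551.2
Total out = 1550 mol/s; y_C = 784.1 / 1550 = 0.506.

0.506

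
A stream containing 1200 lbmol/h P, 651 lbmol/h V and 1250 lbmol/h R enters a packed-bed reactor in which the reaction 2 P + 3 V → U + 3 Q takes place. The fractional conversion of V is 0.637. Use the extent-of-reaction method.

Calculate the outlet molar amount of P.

V reacted = 0.637 × 651 = 414.7 lbmol/h; ν_V = −3, so ξ = 414.7/3 = 138.2 lbmol/h.
Outlet amounts (n = n₀ + ν ξ):
  P: 1200 − 2(138.2) = 923.5
  V: 651 − 3(138.2) = 236.3
  U: 0 + 1(138.2) = 138.2
  Q: 0 + 3(138.2) = 414.7
  R: 1250 (inert)

924 lbmol/h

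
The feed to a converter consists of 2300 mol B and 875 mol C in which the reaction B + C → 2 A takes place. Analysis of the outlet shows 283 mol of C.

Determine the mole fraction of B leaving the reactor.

0.538

For C: n = n₀ − 1ξ → 283 = 875 − 1ξ, giving ξ = 592 mol.
Outlet amounts (n = n₀ + ν ξ):
  B: 2300 − 1(592) = 1708
  C: 875 − 1(592) = 283
  A: 0 + 2(592) = 1184
Total out = 3175 mol; y_B = 1708 / 3175 = 0.538.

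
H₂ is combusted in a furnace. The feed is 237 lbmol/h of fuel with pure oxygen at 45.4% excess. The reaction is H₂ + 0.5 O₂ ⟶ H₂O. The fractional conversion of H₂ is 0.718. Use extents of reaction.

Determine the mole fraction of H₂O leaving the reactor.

0.525

Stoichiometric O₂ = 0.5 × 237 = 118.5 lbmol/h; O₂ fed = 118.5 × 1.454 = 172.3 lbmol/h.
Fuel reacted = 0.718 × 237 → ξ = 170.2 lbmol/h.
Outlet (n = n₀ + ν ξ):
  H₂: 237 − 1(170.2) = 66.83
  O₂: 172.3 − 0.5(170.2) = 87.22
  H₂O: 0 + 1(170.2) = 170.2
Total out = 324.2 lbmol/h; y_H₂O = 170.2 / 324.2 = 0.5249.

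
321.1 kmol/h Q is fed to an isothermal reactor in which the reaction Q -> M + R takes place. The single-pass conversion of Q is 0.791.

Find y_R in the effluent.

0.442

Q reacted = 0.791 × 321.1 = 254 kmol/h; ν_Q = −1, so ξ = 254/1 = 254 kmol/h.
Outlet amounts (n = n₀ + ν ξ):
  Q: 321.1 − 1(254) = 67.11
  M: 0 + 1(254) = 254
  R: 0 + 1(254) = 254
Total out = 575.1 kmol/h; y_R = 254 / 575.1 = 0.4417.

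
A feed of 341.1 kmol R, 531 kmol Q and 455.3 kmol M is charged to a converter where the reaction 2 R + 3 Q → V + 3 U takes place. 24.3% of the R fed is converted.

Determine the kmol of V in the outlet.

41.4 kmol

R reacted = 0.243 × 341.1 = 82.89 kmol; ν_R = −2, so ξ = 82.89/2 = 41.44 kmol.
Outlet amounts (n = n₀ + ν ξ):
  R: 341.1 − 2(41.44) = 258.2
  Q: 531 − 3(41.44) = 406.7
  V: 0 + 1(41.44) = 41.44
  U: 0 + 3(41.44) = 124.3
  M: 455.3 (inert)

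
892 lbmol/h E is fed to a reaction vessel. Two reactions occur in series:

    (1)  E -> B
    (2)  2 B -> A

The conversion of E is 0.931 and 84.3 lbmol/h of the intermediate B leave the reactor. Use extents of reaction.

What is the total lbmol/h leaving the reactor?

519 lbmol/h

Conversion of E: E consumed = 1ξ₁ = 0.931 × 892 → ξ₁ = 830.5 lbmol/h.
B balance: n_B = 0 + 1ξ₁ − 2ξ₂ = 84.3 → ξ₂ = (1·830.5 − 84.3)/2 = 373.1 lbmol/h.
Outlet amounts (n = n₀ + Σ ν·ξ):
  E: 892 − 1(830.5) = 61.55
  B: 0 + 1(830.5) − 2(373.1) = 84.3
  A: 0 + 1(373.1) = 373.1
Total out = 61.55 + 84.3 + 373.1 = 518.9 lbmol/h.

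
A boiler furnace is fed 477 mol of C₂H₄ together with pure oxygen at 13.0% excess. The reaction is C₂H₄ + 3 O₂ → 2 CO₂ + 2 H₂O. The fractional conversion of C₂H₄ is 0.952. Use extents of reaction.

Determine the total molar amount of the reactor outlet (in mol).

2090 mol

Stoichiometric O₂ = 3 × 477 = 1431 mol; O₂ fed = 1431 × 1.130 = 1617 mol.
Fuel reacted = 0.952 × 477 → ξ = 454.1 mol.
Outlet (n = n₀ + ν ξ):
  C₂H₄: 477 − 1(454.1) = 22.9
  O₂: 1617 − 3(454.1) = 254.7
  CO₂: 0 + 2(454.1) = 908.2
  H₂O: 0 + 2(454.1) = 908.2
Total out = 22.9 + 254.7 + 908.2 + 908.2 = 2094 mol.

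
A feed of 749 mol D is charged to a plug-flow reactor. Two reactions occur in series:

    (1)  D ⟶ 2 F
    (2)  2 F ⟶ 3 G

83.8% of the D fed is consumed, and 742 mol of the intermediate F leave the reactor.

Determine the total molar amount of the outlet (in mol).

Conversion of D: D consumed = 1ξ₁ = 0.838 × 749 → ξ₁ = 627.7 mol.
F balance: n_F = 0 + 2ξ₁ − 2ξ₂ = 742 → ξ₂ = (2·627.7 − 742)/2 = 256.7 mol.
Outlet amounts (n = n₀ + Σ ν·ξ):
  D: 749 − 1(627.7) = 121.3
  F: 0 + 2(627.7) − 2(256.7) = 742
  G: 0 + 3(256.7) = 770
Total out = 121.3 + 742 + 770 = 1633 mol.

1630 mol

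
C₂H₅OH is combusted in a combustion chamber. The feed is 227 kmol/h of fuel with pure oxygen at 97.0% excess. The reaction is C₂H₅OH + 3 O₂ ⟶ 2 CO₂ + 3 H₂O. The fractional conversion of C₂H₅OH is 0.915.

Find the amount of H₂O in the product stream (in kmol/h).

623 kmol/h

Stoichiometric O₂ = 3 × 227 = 681 kmol/h; O₂ fed = 681 × 1.970 = 1342 kmol/h.
Fuel reacted = 0.915 × 227 → ξ = 207.7 kmol/h.
Outlet (n = n₀ + ν ξ):
  C₂H₅OH: 227 − 1(207.7) = 19.29
  O₂: 1342 − 3(207.7) = 718.5
  CO₂: 0 + 2(207.7) = 415.4
  H₂O: 0 + 3(207.7) = 623.1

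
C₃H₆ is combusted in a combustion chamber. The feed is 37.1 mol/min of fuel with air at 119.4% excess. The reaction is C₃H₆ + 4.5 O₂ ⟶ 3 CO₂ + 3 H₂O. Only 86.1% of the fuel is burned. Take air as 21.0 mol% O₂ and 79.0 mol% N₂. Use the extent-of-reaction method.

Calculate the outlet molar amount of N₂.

Stoichiometric O₂ = 4.5 × 37.1 = 167 mol/min; O₂ fed = 167 × 2.194 = 366.3 mol/min.
N₂ fed = 366.3 × 79/21 = 1378 mol/min.
Fuel reacted = 0.861 × 37.1 → ξ = 31.94 mol/min.
Outlet (n = n₀ + ν ξ):
  C₃H₆: 37.1 − 1(31.94) = 5.157
  O₂: 366.3 − 4.5(31.94) = 222.5
  N₂: 1378 (inert)
  CO₂: 0 + 3(31.94) = 95.83
  H₂O: 0 + 3(31.94) = 95.83

1380 mol/min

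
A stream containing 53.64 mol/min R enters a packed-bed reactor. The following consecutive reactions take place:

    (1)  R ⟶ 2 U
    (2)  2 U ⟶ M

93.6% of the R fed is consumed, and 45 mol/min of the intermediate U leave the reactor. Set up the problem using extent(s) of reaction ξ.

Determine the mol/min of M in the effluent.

27.7 mol/min

Conversion of R: R consumed = 1ξ₁ = 0.936 × 53.64 → ξ₁ = 50.21 mol/min.
U balance: n_U = 0 + 2ξ₁ − 2ξ₂ = 45 → ξ₂ = (2·50.21 − 45)/2 = 27.71 mol/min.
Outlet amounts (n = n₀ + Σ ν·ξ):
  R: 53.64 − 1(50.21) = 3.433
  U: 0 + 2(50.21) − 2(27.71) = 45
  M: 0 + 1(27.71) = 27.71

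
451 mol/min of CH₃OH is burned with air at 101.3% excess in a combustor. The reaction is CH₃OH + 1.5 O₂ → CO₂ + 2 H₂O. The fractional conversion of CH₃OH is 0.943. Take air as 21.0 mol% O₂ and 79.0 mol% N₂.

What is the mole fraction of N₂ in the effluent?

Stoichiometric O₂ = 1.5 × 451 = 676.5 mol/min; O₂ fed = 676.5 × 2.013 = 1362 mol/min.
N₂ fed = 1362 × 79/21 = 5123 mol/min.
Fuel reacted = 0.943 × 451 → ξ = 425.3 mol/min.
Outlet (n = n₀ + ν ξ):
  CH₃OH: 451 − 1(425.3) = 25.71
  O₂: 1362 − 1.5(425.3) = 723.9
  N₂: 5123 (inert)
  CO₂: 0 + 1(425.3) = 425.3
  H₂O: 0 + 2(425.3) = 850.6
Total out = 7148 mol/min; y_N₂ = 5123 / 7148 = 0.7167.

0.717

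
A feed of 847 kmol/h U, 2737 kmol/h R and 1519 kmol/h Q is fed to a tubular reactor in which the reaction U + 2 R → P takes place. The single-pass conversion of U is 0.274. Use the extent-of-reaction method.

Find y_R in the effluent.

U reacted = 0.274 × 847 = 232.1 kmol/h; ν_U = −1, so ξ = 232.1/1 = 232.1 kmol/h.
Outlet amounts (n = n₀ + ν ξ):
  U: 847 − 1(232.1) = 614.9
  R: 2737 − 2(232.1) = 2273
  P: 0 + 1(232.1) = 232.1
  Q: 1519 (inert)
Total out = 4639 kmol/h; y_R = 2273 / 4639 = 0.49.

0.49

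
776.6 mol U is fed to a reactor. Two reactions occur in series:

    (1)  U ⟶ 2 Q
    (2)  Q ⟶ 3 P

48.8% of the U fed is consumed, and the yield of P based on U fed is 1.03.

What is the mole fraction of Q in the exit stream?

Conversion of U: U consumed = 1ξ₁ = 0.488 × 776.6 → ξ₁ = 379 mol.
Yield of P: 3ξ₂ / 776.6 = 1.03 → ξ₂ = 266.6 mol.
Outlet amounts (n = n₀ + Σ ν·ξ):
  U: 776.6 − 1(379) = 397.6
  Q: 0 + 2(379) − 1(266.6) = 491.3
  P: 0 + 3(266.6) = 799.9
Total out = 1689 mol; y_Q = 491.3 / 1689 = 0.2909.

0.291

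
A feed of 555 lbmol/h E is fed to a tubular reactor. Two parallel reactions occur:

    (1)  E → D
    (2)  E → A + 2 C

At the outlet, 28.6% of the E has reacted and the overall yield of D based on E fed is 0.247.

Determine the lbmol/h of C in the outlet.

43.3 lbmol/h

Yield of D: 1ξ₁ / 555 = 0.247 → ξ₁ = 137.1 lbmol/h.
Conversion of E: 1ξ₁ + 1ξ₂ = 0.286 × 555 = 158.7 → ξ₂ = 21.64 lbmol/h.
Outlet amounts (n = n₀ + Σ ν·ξ):
  E: 555 − 1(137.1) − 1(21.64) = 396.3
  D: 0 + 1(137.1) = 137.1
  A: 0 + 1(21.64) = 21.64
  C: 0 + 2(21.64) = 43.29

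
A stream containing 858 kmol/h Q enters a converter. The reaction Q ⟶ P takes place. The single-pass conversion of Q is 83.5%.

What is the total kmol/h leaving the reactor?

Q reacted = 0.835 × 858 = 716.4 kmol/h; ν_Q = −1, so ξ = 716.4/1 = 716.4 kmol/h.
Outlet amounts (n = n₀ + ν ξ):
  Q: 858 − 1(716.4) = 141.6
  P: 0 + 1(716.4) = 716.4
Total out = 141.6 + 716.4 = 858 kmol/h.

858 kmol/h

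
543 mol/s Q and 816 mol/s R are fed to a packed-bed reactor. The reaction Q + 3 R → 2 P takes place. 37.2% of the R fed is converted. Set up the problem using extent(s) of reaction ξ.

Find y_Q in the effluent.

0.382

R reacted = 0.372 × 816 = 303.6 mol/s; ν_R = −3, so ξ = 303.6/3 = 101.2 mol/s.
Outlet amounts (n = n₀ + ν ξ):
  Q: 543 − 1(101.2) = 441.8
  R: 816 − 3(101.2) = 512.4
  P: 0 + 2(101.2) = 202.4
Total out = 1157 mol/s; y_Q = 441.8 / 1157 = 0.382.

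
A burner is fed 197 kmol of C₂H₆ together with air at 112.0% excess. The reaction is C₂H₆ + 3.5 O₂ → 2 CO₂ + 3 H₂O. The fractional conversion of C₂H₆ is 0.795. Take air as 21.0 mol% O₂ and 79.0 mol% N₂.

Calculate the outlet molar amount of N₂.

5500 kmol

Stoichiometric O₂ = 3.5 × 197 = 689.5 kmol; O₂ fed = 689.5 × 2.120 = 1462 kmol.
N₂ fed = 1462 × 79/21 = 5499 kmol.
Fuel reacted = 0.795 × 197 → ξ = 156.6 kmol.
Outlet (n = n₀ + ν ξ):
  C₂H₆: 197 − 1(156.6) = 40.38
  O₂: 1462 − 3.5(156.6) = 913.6
  N₂: 5499 (inert)
  CO₂: 0 + 2(156.6) = 313.2
  H₂O: 0 + 3(156.6) = 469.8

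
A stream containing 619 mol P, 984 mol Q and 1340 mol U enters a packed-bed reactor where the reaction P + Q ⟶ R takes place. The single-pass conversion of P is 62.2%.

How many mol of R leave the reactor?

385 mol

P reacted = 0.622 × 619 = 385 mol; ν_P = −1, so ξ = 385/1 = 385 mol.
Outlet amounts (n = n₀ + ν ξ):
  P: 619 − 1(385) = 234
  Q: 984 − 1(385) = 599
  R: 0 + 1(385) = 385
  U: 1340 (inert)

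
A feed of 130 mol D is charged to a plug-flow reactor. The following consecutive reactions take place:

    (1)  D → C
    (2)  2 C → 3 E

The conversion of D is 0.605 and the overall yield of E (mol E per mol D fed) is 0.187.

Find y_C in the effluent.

Conversion of D: D consumed = 1ξ₁ = 0.605 × 130 → ξ₁ = 78.65 mol.
Yield of E: 3ξ₂ / 130 = 0.187 → ξ₂ = 8.103 mol.
Outlet amounts (n = n₀ + Σ ν·ξ):
  D: 130 − 1(78.65) = 51.35
  C: 0 + 1(78.65) − 2(8.103) = 62.44
  E: 0 + 3(8.103) = 24.31
Total out = 138.1 mol; y_C = 62.44 / 138.1 = 0.4521.

0.452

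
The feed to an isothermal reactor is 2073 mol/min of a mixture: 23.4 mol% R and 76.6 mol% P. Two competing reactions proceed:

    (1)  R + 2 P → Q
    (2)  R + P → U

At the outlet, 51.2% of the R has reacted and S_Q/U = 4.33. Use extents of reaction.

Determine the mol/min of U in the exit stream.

Conversion of R: R consumed = 0.512 × 485.1 = 248.4 mol/min = 1ξ₁ + 1ξ₂.
Selectivity: 1ξ₁ / (1ξ₂) = 4.33 → ξ₁ = 4.33 ξ₂.
Substitute: (1·4.33 + 1) ξ₂ = 248.4 → ξ₂ = 46.6 mol/min, ξ₁ = 201.8 mol/min.
Outlet amounts (n = n₀ + Σ ν·ξ):
  R: 485.1 − 1(201.8) − 1(46.6) = 236.7
  P: 1588 − 2(201.8) − 1(46.6) = 1138
  Q: 0 + 1(201.8) = 201.8
  U: 0 + 1(46.6) = 46.6

46.6 mol/min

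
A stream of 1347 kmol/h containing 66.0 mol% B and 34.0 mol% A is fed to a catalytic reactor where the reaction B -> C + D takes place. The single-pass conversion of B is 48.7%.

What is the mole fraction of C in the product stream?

B reacted = 0.487 × 889 = 433 kmol/h; ν_B = −1, so ξ = 433/1 = 433 kmol/h.
Outlet amounts (n = n₀ + ν ξ):
  B: 889 − 1(433) = 456.1
  C: 0 + 1(433) = 433
  D: 0 + 1(433) = 433
  A: 458 (inert)
Total out = 1780 kmol/h; y_C = 433 / 1780 = 0.2432.

0.243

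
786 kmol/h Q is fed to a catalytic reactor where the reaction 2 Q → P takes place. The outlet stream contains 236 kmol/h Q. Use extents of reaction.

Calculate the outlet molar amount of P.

For Q: n = n₀ − 2ξ → 236 = 786 − 2ξ, giving ξ = 275 kmol/h.
Outlet amounts (n = n₀ + ν ξ):
  Q: 786 − 2(275) = 236
  P: 0 + 1(275) = 275

275 kmol/h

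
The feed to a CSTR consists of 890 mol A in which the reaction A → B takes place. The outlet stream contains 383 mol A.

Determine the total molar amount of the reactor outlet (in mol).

For A: n = n₀ − 1ξ → 383 = 890 − 1ξ, giving ξ = 507 mol.
Outlet amounts (n = n₀ + ν ξ):
  A: 890 − 1(507) = 383
  B: 0 + 1(507) = 507
Total out = 383 + 507 = 890 mol.

890 mol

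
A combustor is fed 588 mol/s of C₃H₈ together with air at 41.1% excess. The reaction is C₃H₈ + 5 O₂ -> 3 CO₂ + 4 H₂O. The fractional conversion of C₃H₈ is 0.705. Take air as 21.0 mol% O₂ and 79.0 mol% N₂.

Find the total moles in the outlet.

Stoichiometric O₂ = 5 × 588 = 2940 mol/s; O₂ fed = 2940 × 1.411 = 4148 mol/s.
N₂ fed = 4148 × 79/21 = 15610 mol/s.
Fuel reacted = 0.705 × 588 → ξ = 414.5 mol/s.
Outlet (n = n₀ + ν ξ):
  C₃H₈: 588 − 1(414.5) = 173.5
  O₂: 4148 − 5(414.5) = 2076
  N₂: 15610 (inert)
  CO₂: 0 + 3(414.5) = 1244
  H₂O: 0 + 4(414.5) = 1658
Total out = 173.5 + 2076 + 15610 + 1244 + 1658 = 20760 mol/s.

20800 mol/s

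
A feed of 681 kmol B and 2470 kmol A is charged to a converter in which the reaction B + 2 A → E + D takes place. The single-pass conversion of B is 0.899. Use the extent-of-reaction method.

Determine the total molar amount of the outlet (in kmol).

2540 kmol

B reacted = 0.899 × 681 = 612.2 kmol; ν_B = −1, so ξ = 612.2/1 = 612.2 kmol.
Outlet amounts (n = n₀ + ν ξ):
  B: 681 − 1(612.2) = 68.78
  A: 2470 − 2(612.2) = 1246
  E: 0 + 1(612.2) = 612.2
  D: 0 + 1(612.2) = 612.2
Total out = 68.78 + 1246 + 612.2 + 612.2 = 2539 kmol.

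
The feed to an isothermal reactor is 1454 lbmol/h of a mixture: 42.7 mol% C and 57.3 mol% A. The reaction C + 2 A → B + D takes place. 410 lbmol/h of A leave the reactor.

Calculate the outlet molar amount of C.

For A: n = n₀ − 2ξ → 410 = 833.1 − 2ξ, giving ξ = 211.6 lbmol/h.
Outlet amounts (n = n₀ + ν ξ):
  C: 620.9 − 1(211.6) = 409.3
  A: 833.1 − 2(211.6) = 410
  B: 0 + 1(211.6) = 211.6
  D: 0 + 1(211.6) = 211.6

409 lbmol/h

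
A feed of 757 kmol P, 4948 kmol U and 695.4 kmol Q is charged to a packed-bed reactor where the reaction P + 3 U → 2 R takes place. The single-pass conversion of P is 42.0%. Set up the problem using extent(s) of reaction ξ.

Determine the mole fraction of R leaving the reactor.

0.11

P reacted = 0.42 × 757 = 317.9 kmol; ν_P = −1, so ξ = 317.9/1 = 317.9 kmol.
Outlet amounts (n = n₀ + ν ξ):
  P: 757 − 1(317.9) = 439.1
  U: 4948 − 3(317.9) = 3994
  R: 0 + 2(317.9) = 635.9
  Q: 695.4 (inert)
Total out = 5765 kmol; y_R = 635.9 / 5765 = 0.1103.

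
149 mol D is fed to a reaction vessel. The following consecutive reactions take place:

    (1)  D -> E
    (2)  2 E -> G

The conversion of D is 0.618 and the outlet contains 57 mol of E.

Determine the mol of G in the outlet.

Conversion of D: D consumed = 1ξ₁ = 0.618 × 149 → ξ₁ = 92.08 mol.
E balance: n_E = 0 + 1ξ₁ − 2ξ₂ = 57 → ξ₂ = (1·92.08 − 57)/2 = 17.54 mol.
Outlet amounts (n = n₀ + Σ ν·ξ):
  D: 149 − 1(92.08) = 56.92
  E: 0 + 1(92.08) − 2(17.54) = 57
  G: 0 + 1(17.54) = 17.54

17.5 mol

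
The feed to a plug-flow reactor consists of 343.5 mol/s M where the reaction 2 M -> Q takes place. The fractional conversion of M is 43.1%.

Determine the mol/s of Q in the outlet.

74 mol/s

M reacted = 0.431 × 343.5 = 148 mol/s; ν_M = −2, so ξ = 148/2 = 74.02 mol/s.
Outlet amounts (n = n₀ + ν ξ):
  M: 343.5 − 2(74.02) = 195.5
  Q: 0 + 1(74.02) = 74.02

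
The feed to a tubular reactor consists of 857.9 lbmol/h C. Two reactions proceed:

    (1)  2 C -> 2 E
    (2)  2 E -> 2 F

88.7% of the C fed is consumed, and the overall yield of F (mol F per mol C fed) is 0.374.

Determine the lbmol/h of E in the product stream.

Conversion of C: C consumed = 2ξ₁ = 0.887 × 857.9 → ξ₁ = 380.5 lbmol/h.
Yield of F: 2ξ₂ / 857.9 = 0.374 → ξ₂ = 160.4 lbmol/h.
Outlet amounts (n = n₀ + Σ ν·ξ):
  C: 857.9 − 2(380.5) = 96.94
  E: 0 + 2(380.5) − 2(160.4) = 440.1
  F: 0 + 2(160.4) = 320.9

440 lbmol/h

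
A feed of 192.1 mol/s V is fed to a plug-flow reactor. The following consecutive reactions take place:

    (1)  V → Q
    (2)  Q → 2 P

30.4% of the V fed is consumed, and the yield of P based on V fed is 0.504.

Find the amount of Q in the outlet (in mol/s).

Conversion of V: V consumed = 1ξ₁ = 0.304 × 192.1 → ξ₁ = 58.4 mol/s.
Yield of P: 2ξ₂ / 192.1 = 0.504 → ξ₂ = 48.41 mol/s.
Outlet amounts (n = n₀ + Σ ν·ξ):
  V: 192.1 − 1(58.4) = 133.7
  Q: 0 + 1(58.4) − 1(48.41) = 9.989
  P: 0 + 2(48.41) = 96.82

9.99 mol/s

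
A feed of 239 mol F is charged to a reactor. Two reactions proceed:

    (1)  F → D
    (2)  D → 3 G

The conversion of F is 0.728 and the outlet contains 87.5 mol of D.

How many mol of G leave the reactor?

259 mol

Conversion of F: F consumed = 1ξ₁ = 0.728 × 239 → ξ₁ = 174 mol.
D balance: n_D = 0 + 1ξ₁ − 1ξ₂ = 87.5 → ξ₂ = (1·174 − 87.5)/1 = 86.49 mol.
Outlet amounts (n = n₀ + Σ ν·ξ):
  F: 239 − 1(174) = 65.01
  D: 0 + 1(174) − 1(86.49) = 87.5
  G: 0 + 3(86.49) = 259.5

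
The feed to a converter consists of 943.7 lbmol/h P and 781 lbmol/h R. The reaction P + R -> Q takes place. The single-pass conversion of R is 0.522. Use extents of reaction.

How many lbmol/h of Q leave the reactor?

408 lbmol/h

R reacted = 0.522 × 781 = 407.7 lbmol/h; ν_R = −1, so ξ = 407.7/1 = 407.7 lbmol/h.
Outlet amounts (n = n₀ + ν ξ):
  P: 943.7 − 1(407.7) = 536
  R: 781 − 1(407.7) = 373.3
  Q: 0 + 1(407.7) = 407.7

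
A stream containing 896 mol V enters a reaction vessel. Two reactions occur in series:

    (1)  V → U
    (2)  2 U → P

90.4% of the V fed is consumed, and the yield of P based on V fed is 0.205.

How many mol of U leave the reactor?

443 mol

Conversion of V: V consumed = 1ξ₁ = 0.904 × 896 → ξ₁ = 810 mol.
Yield of P: 1ξ₂ / 896 = 0.205 → ξ₂ = 183.7 mol.
Outlet amounts (n = n₀ + Σ ν·ξ):
  V: 896 − 1(810) = 86.02
  U: 0 + 1(810) − 2(183.7) = 442.6
  P: 0 + 1(183.7) = 183.7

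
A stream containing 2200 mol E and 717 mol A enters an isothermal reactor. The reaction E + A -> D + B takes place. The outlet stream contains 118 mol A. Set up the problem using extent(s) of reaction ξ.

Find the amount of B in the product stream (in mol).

For A: n = n₀ − 1ξ → 118 = 717 − 1ξ, giving ξ = 599 mol.
Outlet amounts (n = n₀ + ν ξ):
  E: 2200 − 1(599) = 1601
  A: 717 − 1(599) = 118
  D: 0 + 1(599) = 599
  B: 0 + 1(599) = 599

599 mol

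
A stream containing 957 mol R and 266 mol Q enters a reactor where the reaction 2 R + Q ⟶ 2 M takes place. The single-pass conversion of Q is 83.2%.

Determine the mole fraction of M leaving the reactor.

Q reacted = 0.832 × 266 = 221.3 mol; ν_Q = −1, so ξ = 221.3/1 = 221.3 mol.
Outlet amounts (n = n₀ + ν ξ):
  R: 957 − 2(221.3) = 514.4
  Q: 266 − 1(221.3) = 44.69
  M: 0 + 2(221.3) = 442.6
Total out = 1002 mol; y_M = 442.6 / 1002 = 0.4419.

0.442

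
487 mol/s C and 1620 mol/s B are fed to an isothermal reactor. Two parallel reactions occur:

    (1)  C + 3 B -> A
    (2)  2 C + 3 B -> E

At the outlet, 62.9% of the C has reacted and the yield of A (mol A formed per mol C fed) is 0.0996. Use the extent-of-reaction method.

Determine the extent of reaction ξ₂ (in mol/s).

Yield of A: 1ξ₁ / 487 = 0.0996 → ξ₁ = 48.51 mol/s.
Conversion of C: 1ξ₁ + 2ξ₂ = 0.629 × 487 = 306.3 → ξ₂ = 128.9 mol/s.
Outlet amounts (n = n₀ + Σ ν·ξ):
  C: 487 − 1(48.51) − 2(128.9) = 180.7
  B: 1620 − 3(48.51) − 3(128.9) = 1088
  A: 0 + 1(48.51) = 48.51
  E: 0 + 1(128.9) = 128.9

ξ₂ = 129 mol/s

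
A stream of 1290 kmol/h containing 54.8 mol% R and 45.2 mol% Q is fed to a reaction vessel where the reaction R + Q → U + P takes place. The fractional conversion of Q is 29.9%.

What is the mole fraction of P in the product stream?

Q reacted = 0.299 × 583.1 = 174.3 kmol/h; ν_Q = −1, so ξ = 174.3/1 = 174.3 kmol/h.
Outlet amounts (n = n₀ + ν ξ):
  R: 706.9 − 1(174.3) = 532.6
  Q: 583.1 − 1(174.3) = 408.7
  U: 0 + 1(174.3) = 174.3
  P: 0 + 1(174.3) = 174.3
Total out = 1290 kmol/h; y_P = 174.3 / 1290 = 0.1351.

0.135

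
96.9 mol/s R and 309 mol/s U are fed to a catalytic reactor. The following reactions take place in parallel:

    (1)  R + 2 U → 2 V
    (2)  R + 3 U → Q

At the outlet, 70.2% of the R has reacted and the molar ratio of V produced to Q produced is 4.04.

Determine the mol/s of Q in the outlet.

22.5 mol/s

Conversion of R: R consumed = 0.702 × 96.9 = 68.02 mol/s = 1ξ₁ + 1ξ₂.
Selectivity: 2ξ₁ / (1ξ₂) = 4.04 → ξ₁ = 2.02 ξ₂.
Substitute: (1·2.02 + 1) ξ₂ = 68.02 → ξ₂ = 22.52 mol/s, ξ₁ = 45.5 mol/s.
Outlet amounts (n = n₀ + Σ ν·ξ):
  R: 96.9 − 1(45.5) − 1(22.52) = 28.88
  U: 309 − 2(45.5) − 3(22.52) = 150.4
  V: 0 + 2(45.5) = 91
  Q: 0 + 1(22.52) = 22.52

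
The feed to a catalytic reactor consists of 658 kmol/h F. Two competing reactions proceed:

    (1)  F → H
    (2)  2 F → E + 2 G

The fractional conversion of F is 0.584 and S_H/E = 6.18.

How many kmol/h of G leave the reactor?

Conversion of F: F consumed = 0.584 × 658 = 384.3 kmol/h = 1ξ₁ + 2ξ₂.
Selectivity: 1ξ₁ / (1ξ₂) = 6.18 → ξ₁ = 6.18 ξ₂.
Substitute: (1·6.18 + 2) ξ₂ = 384.3 → ξ₂ = 46.98 kmol/h, ξ₁ = 290.3 kmol/h.
Outlet amounts (n = n₀ + Σ ν·ξ):
  F: 658 − 1(290.3) − 2(46.98) = 273.7
  H: 0 + 1(290.3) = 290.3
  E: 0 + 1(46.98) = 46.98
  G: 0 + 2(46.98) = 93.95

94 kmol/h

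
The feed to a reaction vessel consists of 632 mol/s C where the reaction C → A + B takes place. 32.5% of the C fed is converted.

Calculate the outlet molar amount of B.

205 mol/s

C reacted = 0.325 × 632 = 205.4 mol/s; ν_C = −1, so ξ = 205.4/1 = 205.4 mol/s.
Outlet amounts (n = n₀ + ν ξ):
  C: 632 − 1(205.4) = 426.6
  A: 0 + 1(205.4) = 205.4
  B: 0 + 1(205.4) = 205.4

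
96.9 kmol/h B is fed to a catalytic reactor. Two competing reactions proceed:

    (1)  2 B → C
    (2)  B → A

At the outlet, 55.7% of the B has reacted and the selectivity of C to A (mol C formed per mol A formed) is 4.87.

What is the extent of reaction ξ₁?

ξ₁ = 24.5 kmol/h

Conversion of B: B consumed = 0.557 × 96.9 = 53.97 kmol/h = 2ξ₁ + 1ξ₂.
Selectivity: 1ξ₁ / (1ξ₂) = 4.87 → ξ₁ = 4.87 ξ₂.
Substitute: (2·4.87 + 1) ξ₂ = 53.97 → ξ₂ = 5.025 kmol/h, ξ₁ = 24.47 kmol/h.
Outlet amounts (n = n₀ + Σ ν·ξ):
  B: 96.9 − 2(24.47) − 1(5.025) = 42.93
  C: 0 + 1(24.47) = 24.47
  A: 0 + 1(5.025) = 5.025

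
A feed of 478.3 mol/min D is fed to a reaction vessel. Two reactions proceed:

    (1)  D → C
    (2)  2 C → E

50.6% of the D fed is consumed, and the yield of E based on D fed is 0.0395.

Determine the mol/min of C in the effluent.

204 mol/min

Conversion of D: D consumed = 1ξ₁ = 0.506 × 478.3 → ξ₁ = 242 mol/min.
Yield of E: 1ξ₂ / 478.3 = 0.0395 → ξ₂ = 18.89 mol/min.
Outlet amounts (n = n₀ + Σ ν·ξ):
  D: 478.3 − 1(242) = 236.3
  C: 0 + 1(242) − 2(18.89) = 204.2
  E: 0 + 1(18.89) = 18.89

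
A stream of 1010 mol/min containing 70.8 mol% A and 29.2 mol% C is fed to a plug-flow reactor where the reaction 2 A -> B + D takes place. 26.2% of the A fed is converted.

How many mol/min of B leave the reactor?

A reacted = 0.262 × 715.1 = 187.4 mol/min; ν_A = −2, so ξ = 187.4/2 = 93.68 mol/min.
Outlet amounts (n = n₀ + ν ξ):
  A: 715.1 − 2(93.68) = 527.7
  B: 0 + 1(93.68) = 93.68
  D: 0 + 1(93.68) = 93.68
  C: 294.9 (inert)

93.7 mol/min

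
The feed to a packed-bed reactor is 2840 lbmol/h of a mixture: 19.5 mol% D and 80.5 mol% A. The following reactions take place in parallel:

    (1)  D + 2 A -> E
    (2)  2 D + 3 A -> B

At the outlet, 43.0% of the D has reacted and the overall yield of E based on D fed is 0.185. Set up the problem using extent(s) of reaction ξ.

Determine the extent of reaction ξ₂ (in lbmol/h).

Yield of E: 1ξ₁ / 553.8 = 0.185 → ξ₁ = 102.5 lbmol/h.
Conversion of D: 1ξ₁ + 2ξ₂ = 0.43 × 553.8 = 238.1 → ξ₂ = 67.84 lbmol/h.
Outlet amounts (n = n₀ + Σ ν·ξ):
  D: 553.8 − 1(102.5) − 2(67.84) = 315.7
  A: 2286 − 2(102.5) − 3(67.84) = 1878
  E: 0 + 1(102.5) = 102.5
  B: 0 + 1(67.84) = 67.84

ξ₂ = 67.8 lbmol/h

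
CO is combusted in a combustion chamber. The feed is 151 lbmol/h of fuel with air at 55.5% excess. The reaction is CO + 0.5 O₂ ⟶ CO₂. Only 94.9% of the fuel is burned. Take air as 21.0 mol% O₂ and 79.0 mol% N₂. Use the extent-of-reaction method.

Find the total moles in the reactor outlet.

Stoichiometric O₂ = 0.5 × 151 = 75.5 lbmol/h; O₂ fed = 75.5 × 1.555 = 117.4 lbmol/h.
N₂ fed = 117.4 × 79/21 = 441.7 lbmol/h.
Fuel reacted = 0.949 × 151 → ξ = 143.3 lbmol/h.
Outlet (n = n₀ + ν ξ):
  CO: 151 − 1(143.3) = 7.701
  O₂: 117.4 − 0.5(143.3) = 45.75
  N₂: 441.7 (inert)
  CO₂: 0 + 1(143.3) = 143.3
Total out = 7.701 + 45.75 + 441.7 + 143.3 = 638.4 lbmol/h.

638 lbmol/h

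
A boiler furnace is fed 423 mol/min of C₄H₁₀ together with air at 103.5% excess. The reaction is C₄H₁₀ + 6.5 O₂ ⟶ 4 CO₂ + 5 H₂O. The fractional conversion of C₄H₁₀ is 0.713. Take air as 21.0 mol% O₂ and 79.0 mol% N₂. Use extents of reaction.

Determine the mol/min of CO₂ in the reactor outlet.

1210 mol/min

Stoichiometric O₂ = 6.5 × 423 = 2750 mol/min; O₂ fed = 2750 × 2.035 = 5595 mol/min.
N₂ fed = 5595 × 79/21 = 21050 mol/min.
Fuel reacted = 0.713 × 423 → ξ = 301.6 mol/min.
Outlet (n = n₀ + ν ξ):
  C₄H₁₀: 423 − 1(301.6) = 121.4
  O₂: 5595 − 6.5(301.6) = 3635
  N₂: 21050 (inert)
  CO₂: 0 + 4(301.6) = 1206
  H₂O: 0 + 5(301.6) = 1508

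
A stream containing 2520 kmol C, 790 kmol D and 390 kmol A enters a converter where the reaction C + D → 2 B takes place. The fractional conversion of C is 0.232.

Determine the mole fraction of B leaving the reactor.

C reacted = 0.232 × 2520 = 584.6 kmol; ν_C = −1, so ξ = 584.6/1 = 584.6 kmol.
Outlet amounts (n = n₀ + ν ξ):
  C: 2520 − 1(584.6) = 1935
  D: 790 − 1(584.6) = 205.4
  B: 0 + 2(584.6) = 1169
  A: 390 (inert)
Total out = 3700 kmol; y_B = 1169 / 3700 = 0.316.

0.316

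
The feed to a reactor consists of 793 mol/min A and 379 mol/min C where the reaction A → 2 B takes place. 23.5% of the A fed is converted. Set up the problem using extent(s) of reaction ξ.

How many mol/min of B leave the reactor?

A reacted = 0.235 × 793 = 186.4 mol/min; ν_A = −1, so ξ = 186.4/1 = 186.4 mol/min.
Outlet amounts (n = n₀ + ν ξ):
  A: 793 − 1(186.4) = 606.6
  B: 0 + 2(186.4) = 372.7
  C: 379 (inert)

373 mol/min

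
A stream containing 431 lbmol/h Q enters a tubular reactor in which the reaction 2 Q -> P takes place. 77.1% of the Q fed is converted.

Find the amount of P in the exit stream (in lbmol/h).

Q reacted = 0.771 × 431 = 332.3 lbmol/h; ν_Q = −2, so ξ = 332.3/2 = 166.2 lbmol/h.
Outlet amounts (n = n₀ + ν ξ):
  Q: 431 − 2(166.2) = 98.7
  P: 0 + 1(166.2) = 166.2

166 lbmol/h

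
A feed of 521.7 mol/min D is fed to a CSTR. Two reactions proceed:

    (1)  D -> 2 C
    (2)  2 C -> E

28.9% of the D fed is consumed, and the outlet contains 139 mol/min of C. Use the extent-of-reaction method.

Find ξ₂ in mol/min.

Conversion of D: D consumed = 1ξ₁ = 0.289 × 521.7 → ξ₁ = 150.8 mol/min.
C balance: n_C = 0 + 2ξ₁ − 2ξ₂ = 139 → ξ₂ = (2·150.8 − 139)/2 = 81.27 mol/min.
Outlet amounts (n = n₀ + Σ ν·ξ):
  D: 521.7 − 1(150.8) = 370.9
  C: 0 + 2(150.8) − 2(81.27) = 139
  E: 0 + 1(81.27) = 81.27

ξ₂ = 81.3 mol/min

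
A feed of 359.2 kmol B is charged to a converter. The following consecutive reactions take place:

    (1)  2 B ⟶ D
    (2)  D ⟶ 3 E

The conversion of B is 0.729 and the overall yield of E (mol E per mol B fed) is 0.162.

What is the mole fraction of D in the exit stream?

Conversion of B: B consumed = 2ξ₁ = 0.729 × 359.2 → ξ₁ = 130.9 kmol.
Yield of E: 3ξ₂ / 359.2 = 0.162 → ξ₂ = 19.4 kmol.
Outlet amounts (n = n₀ + Σ ν·ξ):
  B: 359.2 − 2(130.9) = 97.34
  D: 0 + 1(130.9) − 1(19.4) = 111.5
  E: 0 + 3(19.4) = 58.19
Total out = 267.1 kmol; y_D = 111.5 / 267.1 = 0.4176.

0.418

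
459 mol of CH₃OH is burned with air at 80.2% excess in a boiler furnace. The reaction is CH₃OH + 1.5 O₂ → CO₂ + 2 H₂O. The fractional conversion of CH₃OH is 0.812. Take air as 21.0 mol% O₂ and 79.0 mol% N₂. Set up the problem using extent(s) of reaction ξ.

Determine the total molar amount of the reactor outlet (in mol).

Stoichiometric O₂ = 1.5 × 459 = 688.5 mol; O₂ fed = 688.5 × 1.802 = 1241 mol.
N₂ fed = 1241 × 79/21 = 4667 mol.
Fuel reacted = 0.812 × 459 → ξ = 372.7 mol.
Outlet (n = n₀ + ν ξ):
  CH₃OH: 459 − 1(372.7) = 86.29
  O₂: 1241 − 1.5(372.7) = 681.6
  N₂: 4667 (inert)
  CO₂: 0 + 1(372.7) = 372.7
  H₂O: 0 + 2(372.7) = 745.4
Total out = 86.29 + 681.6 + 4667 + 372.7 + 745.4 = 6553 mol.

6550 mol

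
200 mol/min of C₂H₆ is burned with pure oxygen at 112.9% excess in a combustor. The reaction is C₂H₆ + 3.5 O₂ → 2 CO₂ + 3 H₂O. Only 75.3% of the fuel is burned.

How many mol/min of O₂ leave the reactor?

Stoichiometric O₂ = 3.5 × 200 = 700 mol/min; O₂ fed = 700 × 2.129 = 1490 mol/min.
Fuel reacted = 0.753 × 200 → ξ = 150.6 mol/min.
Outlet (n = n₀ + ν ξ):
  C₂H₆: 200 − 1(150.6) = 49.4
  O₂: 1490 − 3.5(150.6) = 963.2
  CO₂: 0 + 2(150.6) = 301.2
  H₂O: 0 + 3(150.6) = 451.8

963 mol/min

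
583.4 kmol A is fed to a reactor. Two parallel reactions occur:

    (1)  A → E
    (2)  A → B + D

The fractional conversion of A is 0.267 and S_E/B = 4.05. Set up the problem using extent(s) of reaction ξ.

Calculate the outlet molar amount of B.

30.8 kmol

Conversion of A: A consumed = 0.267 × 583.4 = 155.8 kmol = 1ξ₁ + 1ξ₂.
Selectivity: 1ξ₁ / (1ξ₂) = 4.05 → ξ₁ = 4.05 ξ₂.
Substitute: (1·4.05 + 1) ξ₂ = 155.8 → ξ₂ = 30.85 kmol, ξ₁ = 124.9 kmol.
Outlet amounts (n = n₀ + Σ ν·ξ):
  A: 583.4 − 1(124.9) − 1(30.85) = 427.6
  E: 0 + 1(124.9) = 124.9
  B: 0 + 1(30.85) = 30.85
  D: 0 + 1(30.85) = 30.85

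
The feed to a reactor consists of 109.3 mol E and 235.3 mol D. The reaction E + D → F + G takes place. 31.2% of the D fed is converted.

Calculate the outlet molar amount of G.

D reacted = 0.312 × 235.3 = 73.41 mol; ν_D = −1, so ξ = 73.41/1 = 73.41 mol.
Outlet amounts (n = n₀ + ν ξ):
  E: 109.3 − 1(73.41) = 35.89
  D: 235.3 − 1(73.41) = 161.9
  F: 0 + 1(73.41) = 73.41
  G: 0 + 1(73.41) = 73.41

73.4 mol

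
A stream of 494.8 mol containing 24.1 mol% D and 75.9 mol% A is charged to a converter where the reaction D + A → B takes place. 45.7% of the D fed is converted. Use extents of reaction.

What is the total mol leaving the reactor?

D reacted = 0.457 × 119.2 = 54.5 mol; ν_D = −1, so ξ = 54.5/1 = 54.5 mol.
Outlet amounts (n = n₀ + ν ξ):
  D: 119.2 − 1(54.5) = 64.75
  A: 375.6 − 1(54.5) = 321.1
  B: 0 + 1(54.5) = 54.5
Total out = 64.75 + 321.1 + 54.5 = 440.3 mol.

440 mol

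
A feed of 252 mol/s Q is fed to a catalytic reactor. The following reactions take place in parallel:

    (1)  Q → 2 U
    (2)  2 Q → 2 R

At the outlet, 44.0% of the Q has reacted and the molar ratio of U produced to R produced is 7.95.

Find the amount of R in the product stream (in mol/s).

Conversion of Q: Q consumed = 0.44 × 252 = 110.9 mol/s = 1ξ₁ + 2ξ₂.
Selectivity: 2ξ₁ / (2ξ₂) = 7.95 → ξ₁ = 7.95 ξ₂.
Substitute: (1·7.95 + 2) ξ₂ = 110.9 → ξ₂ = 11.14 mol/s, ξ₁ = 88.59 mol/s.
Outlet amounts (n = n₀ + Σ ν·ξ):
  Q: 252 − 1(88.59) − 2(11.14) = 141.1
  U: 0 + 2(88.59) = 177.2
  R: 0 + 2(11.14) = 22.29

22.3 mol/s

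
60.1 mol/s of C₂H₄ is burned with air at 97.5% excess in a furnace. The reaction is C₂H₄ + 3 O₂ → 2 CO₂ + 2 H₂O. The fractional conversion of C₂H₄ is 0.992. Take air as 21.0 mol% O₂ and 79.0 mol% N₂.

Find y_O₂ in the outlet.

Stoichiometric O₂ = 3 × 60.1 = 180.3 mol/s; O₂ fed = 180.3 × 1.975 = 356.1 mol/s.
N₂ fed = 356.1 × 79/21 = 1340 mol/s.
Fuel reacted = 0.992 × 60.1 → ξ = 59.62 mol/s.
Outlet (n = n₀ + ν ξ):
  C₂H₄: 60.1 − 1(59.62) = 0.4808
  O₂: 356.1 − 3(59.62) = 177.2
  N₂: 1340 (inert)
  CO₂: 0 + 2(59.62) = 119.2
  H₂O: 0 + 2(59.62) = 119.2
Total out = 1756 mol/s; y_O₂ = 177.2 / 1756 = 0.1009.

0.101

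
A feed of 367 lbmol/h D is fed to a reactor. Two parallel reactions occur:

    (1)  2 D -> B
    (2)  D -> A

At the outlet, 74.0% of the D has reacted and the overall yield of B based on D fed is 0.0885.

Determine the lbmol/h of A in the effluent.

207 lbmol/h

Yield of B: 1ξ₁ / 367 = 0.0885 → ξ₁ = 32.48 lbmol/h.
Conversion of D: 2ξ₁ + 1ξ₂ = 0.74 × 367 = 271.6 → ξ₂ = 206.6 lbmol/h.
Outlet amounts (n = n₀ + Σ ν·ξ):
  D: 367 − 2(32.48) − 1(206.6) = 95.42
  B: 0 + 1(32.48) = 32.48
  A: 0 + 1(206.6) = 206.6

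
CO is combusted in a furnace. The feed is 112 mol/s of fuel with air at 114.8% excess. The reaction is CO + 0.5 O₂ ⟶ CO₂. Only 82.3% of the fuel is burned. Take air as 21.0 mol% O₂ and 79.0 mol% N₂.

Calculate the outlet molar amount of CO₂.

92.2 mol/s

Stoichiometric O₂ = 0.5 × 112 = 56 mol/s; O₂ fed = 56 × 2.148 = 120.3 mol/s.
N₂ fed = 120.3 × 79/21 = 452.5 mol/s.
Fuel reacted = 0.823 × 112 → ξ = 92.18 mol/s.
Outlet (n = n₀ + ν ξ):
  CO: 112 − 1(92.18) = 19.82
  O₂: 120.3 − 0.5(92.18) = 74.2
  N₂: 452.5 (inert)
  CO₂: 0 + 1(92.18) = 92.18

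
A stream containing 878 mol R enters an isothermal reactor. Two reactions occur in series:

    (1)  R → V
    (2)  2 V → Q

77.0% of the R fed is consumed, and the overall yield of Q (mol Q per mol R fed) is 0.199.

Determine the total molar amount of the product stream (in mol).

Conversion of R: R consumed = 1ξ₁ = 0.77 × 878 → ξ₁ = 676.1 mol.
Yield of Q: 1ξ₂ / 878 = 0.199 → ξ₂ = 174.7 mol.
Outlet amounts (n = n₀ + Σ ν·ξ):
  R: 878 − 1(676.1) = 201.9
  V: 0 + 1(676.1) − 2(174.7) = 326.6
  Q: 0 + 1(174.7) = 174.7
Total out = 201.9 + 326.6 + 174.7 = 703.3 mol.

703 mol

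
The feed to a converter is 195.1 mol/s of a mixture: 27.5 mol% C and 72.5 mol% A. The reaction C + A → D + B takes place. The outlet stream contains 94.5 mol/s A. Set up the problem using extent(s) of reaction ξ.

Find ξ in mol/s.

ξ = 46.9 mol/s

For A: n = n₀ − 1ξ → 94.5 = 141.4 − 1ξ, giving ξ = 46.95 mol/s.
Outlet amounts (n = n₀ + ν ξ):
  C: 53.65 − 1(46.95) = 6.705
  A: 141.4 − 1(46.95) = 94.5
  D: 0 + 1(46.95) = 46.95
  B: 0 + 1(46.95) = 46.95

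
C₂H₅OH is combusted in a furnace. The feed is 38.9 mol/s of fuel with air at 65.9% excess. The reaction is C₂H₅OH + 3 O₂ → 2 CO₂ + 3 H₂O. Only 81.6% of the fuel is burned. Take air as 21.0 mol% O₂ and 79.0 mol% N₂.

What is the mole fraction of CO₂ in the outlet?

Stoichiometric O₂ = 3 × 38.9 = 116.7 mol/s; O₂ fed = 116.7 × 1.659 = 193.6 mol/s.
N₂ fed = 193.6 × 79/21 = 728.3 mol/s.
Fuel reacted = 0.816 × 38.9 → ξ = 31.74 mol/s.
Outlet (n = n₀ + ν ξ):
  C₂H₅OH: 38.9 − 1(31.74) = 7.158
  O₂: 193.6 − 3(31.74) = 98.38
  N₂: 728.3 (inert)
  CO₂: 0 + 2(31.74) = 63.48
  H₂O: 0 + 3(31.74) = 95.23
Total out = 992.6 mol/s; y_CO₂ = 63.48 / 992.6 = 0.06396.

0.064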